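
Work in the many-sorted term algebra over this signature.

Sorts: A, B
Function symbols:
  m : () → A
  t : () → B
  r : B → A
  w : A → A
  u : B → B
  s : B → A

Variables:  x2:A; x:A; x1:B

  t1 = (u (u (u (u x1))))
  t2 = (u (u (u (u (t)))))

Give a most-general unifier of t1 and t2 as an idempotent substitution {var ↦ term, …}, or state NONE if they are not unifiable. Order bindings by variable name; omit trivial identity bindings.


{x1 ↦ (t)}


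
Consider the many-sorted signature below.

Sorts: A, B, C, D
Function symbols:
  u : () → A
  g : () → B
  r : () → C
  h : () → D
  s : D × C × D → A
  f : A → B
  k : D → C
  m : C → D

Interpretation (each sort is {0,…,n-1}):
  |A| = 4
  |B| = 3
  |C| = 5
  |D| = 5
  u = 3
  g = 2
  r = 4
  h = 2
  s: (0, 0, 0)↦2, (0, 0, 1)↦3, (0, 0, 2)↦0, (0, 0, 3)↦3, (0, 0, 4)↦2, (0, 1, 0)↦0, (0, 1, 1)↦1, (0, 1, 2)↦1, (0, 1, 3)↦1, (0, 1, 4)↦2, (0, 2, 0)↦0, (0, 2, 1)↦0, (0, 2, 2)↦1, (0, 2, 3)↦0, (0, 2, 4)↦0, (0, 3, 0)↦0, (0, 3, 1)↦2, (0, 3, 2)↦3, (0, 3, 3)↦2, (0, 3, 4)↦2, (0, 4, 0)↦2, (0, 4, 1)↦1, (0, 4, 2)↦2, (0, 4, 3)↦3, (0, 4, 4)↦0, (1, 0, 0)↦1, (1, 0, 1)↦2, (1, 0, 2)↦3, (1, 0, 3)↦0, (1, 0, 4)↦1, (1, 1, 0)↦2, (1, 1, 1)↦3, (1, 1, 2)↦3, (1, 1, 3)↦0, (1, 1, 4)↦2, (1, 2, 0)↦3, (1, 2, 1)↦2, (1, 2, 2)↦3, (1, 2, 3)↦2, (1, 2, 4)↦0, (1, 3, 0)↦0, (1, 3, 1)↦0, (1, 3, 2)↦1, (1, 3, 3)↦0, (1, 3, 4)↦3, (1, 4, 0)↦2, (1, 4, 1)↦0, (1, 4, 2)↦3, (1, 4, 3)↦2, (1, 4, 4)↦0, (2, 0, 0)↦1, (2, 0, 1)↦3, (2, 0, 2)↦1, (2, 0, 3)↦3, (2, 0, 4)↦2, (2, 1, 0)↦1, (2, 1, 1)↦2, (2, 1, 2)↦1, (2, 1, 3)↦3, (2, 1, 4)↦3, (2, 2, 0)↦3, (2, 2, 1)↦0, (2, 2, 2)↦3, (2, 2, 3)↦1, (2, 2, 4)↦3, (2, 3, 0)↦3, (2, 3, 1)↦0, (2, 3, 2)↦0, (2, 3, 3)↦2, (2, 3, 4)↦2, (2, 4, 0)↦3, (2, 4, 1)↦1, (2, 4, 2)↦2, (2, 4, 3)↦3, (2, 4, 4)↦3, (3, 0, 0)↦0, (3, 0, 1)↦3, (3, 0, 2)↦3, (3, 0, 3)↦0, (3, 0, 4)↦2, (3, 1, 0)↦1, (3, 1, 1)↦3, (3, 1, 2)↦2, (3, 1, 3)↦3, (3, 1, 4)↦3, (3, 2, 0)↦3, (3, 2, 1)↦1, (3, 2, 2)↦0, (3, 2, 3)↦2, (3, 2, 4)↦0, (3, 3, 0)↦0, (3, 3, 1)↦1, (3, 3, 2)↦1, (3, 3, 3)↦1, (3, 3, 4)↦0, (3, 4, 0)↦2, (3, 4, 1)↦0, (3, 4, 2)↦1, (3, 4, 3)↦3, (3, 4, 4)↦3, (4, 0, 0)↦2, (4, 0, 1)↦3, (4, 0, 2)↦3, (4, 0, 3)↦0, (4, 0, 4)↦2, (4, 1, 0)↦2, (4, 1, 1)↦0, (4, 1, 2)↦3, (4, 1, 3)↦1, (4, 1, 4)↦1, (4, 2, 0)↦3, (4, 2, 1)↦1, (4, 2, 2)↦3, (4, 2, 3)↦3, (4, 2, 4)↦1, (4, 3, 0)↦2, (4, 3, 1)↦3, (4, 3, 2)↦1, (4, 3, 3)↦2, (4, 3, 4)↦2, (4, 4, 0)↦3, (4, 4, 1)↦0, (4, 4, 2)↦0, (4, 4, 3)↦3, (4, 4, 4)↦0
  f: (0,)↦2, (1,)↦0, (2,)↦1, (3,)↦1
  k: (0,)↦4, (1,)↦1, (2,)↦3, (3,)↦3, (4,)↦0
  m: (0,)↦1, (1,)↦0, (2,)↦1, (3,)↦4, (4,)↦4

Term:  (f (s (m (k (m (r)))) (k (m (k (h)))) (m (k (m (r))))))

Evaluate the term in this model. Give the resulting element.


value = 1

  r = 4
  (m (r)) = m(4,) = 4
  (k (m (r))) = k(4,) = 0
  (m (k (m (r)))) = m(0,) = 1
  h = 2
  (k (h)) = k(2,) = 3
  (m (k (h))) = m(3,) = 4
  (k (m (k (h)))) = k(4,) = 0
  r = 4
  (m (r)) = m(4,) = 4
  (k (m (r))) = k(4,) = 0
  (m (k (m (r)))) = m(0,) = 1
  (s (m (k (m (r)))) (k (m (k (h)))) (m (k (m (r))))) = s(1, 0, 1) = 2
  (f (s (m (k (m (r)))) (k (m (k (h)))) (m (k (m (r)))))) = f(2,) = 1


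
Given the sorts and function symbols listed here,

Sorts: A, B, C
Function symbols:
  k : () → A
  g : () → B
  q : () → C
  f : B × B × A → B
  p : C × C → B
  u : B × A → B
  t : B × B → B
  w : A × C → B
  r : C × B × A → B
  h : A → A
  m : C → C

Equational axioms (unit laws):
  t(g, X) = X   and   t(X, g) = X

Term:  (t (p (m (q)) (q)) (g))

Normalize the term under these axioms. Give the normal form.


1. (t (p (m (q)) (q)) (g))  →  (p (m (q)) (q))

normal form = (p (m (q)) (q))


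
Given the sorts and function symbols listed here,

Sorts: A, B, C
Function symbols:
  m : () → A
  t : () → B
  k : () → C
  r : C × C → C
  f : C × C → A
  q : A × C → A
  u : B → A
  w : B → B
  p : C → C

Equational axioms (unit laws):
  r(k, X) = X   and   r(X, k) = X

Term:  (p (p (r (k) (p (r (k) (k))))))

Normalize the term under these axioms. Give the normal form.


normal form = (p (p (p (k))))

1. (p (p (r (k) (p (r (k) (k))))))  →  (p (p (p (r (k) (k)))))
2. (p (p (p (r (k) (k)))))  →  (p (p (p (k))))


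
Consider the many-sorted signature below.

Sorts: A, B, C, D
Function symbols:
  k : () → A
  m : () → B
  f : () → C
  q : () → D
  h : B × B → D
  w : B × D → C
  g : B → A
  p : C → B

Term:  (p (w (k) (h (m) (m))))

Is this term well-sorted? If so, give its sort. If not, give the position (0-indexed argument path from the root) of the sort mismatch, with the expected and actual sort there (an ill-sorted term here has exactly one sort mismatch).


    (k) : A
      (m) : B
      (m) : B
    (h (m) (m)) : D
  (w (k) (h (m) (m))) : ✗ arg 0 at [0, 0] has sort A, expected B

ill-sorted at position [0, 0]: expected B, got A


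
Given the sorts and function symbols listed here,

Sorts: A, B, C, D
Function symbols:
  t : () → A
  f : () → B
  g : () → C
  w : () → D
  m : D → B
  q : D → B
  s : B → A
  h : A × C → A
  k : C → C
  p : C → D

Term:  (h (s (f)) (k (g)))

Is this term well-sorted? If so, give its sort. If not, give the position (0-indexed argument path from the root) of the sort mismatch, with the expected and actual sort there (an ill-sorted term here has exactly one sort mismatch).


    (f) : B
  (s (f)) : A
    (g) : C
  (k (g)) : C
(h (s (f)) (k (g))) : A

well-sorted; sort = A


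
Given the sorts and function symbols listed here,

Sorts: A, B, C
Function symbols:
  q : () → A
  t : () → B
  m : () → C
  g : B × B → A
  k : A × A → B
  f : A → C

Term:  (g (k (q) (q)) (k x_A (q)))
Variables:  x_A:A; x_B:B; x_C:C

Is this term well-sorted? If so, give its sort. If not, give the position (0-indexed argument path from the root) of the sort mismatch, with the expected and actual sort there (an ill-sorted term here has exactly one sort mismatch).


well-sorted; sort = A

    (q) : A
    (q) : A
  (k (q) (q)) : B
    x_A : A
    (q) : A
  (k x_A (q)) : B
(g (k (q) (q)) (k x_A (q))) : A


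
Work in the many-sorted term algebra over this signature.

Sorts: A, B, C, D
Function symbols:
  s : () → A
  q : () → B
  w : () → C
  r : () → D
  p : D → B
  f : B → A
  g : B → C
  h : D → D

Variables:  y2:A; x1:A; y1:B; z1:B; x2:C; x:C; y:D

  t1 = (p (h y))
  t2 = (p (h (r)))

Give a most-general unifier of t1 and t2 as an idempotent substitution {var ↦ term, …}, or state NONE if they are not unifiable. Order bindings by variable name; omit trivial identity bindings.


{y ↦ (r)}


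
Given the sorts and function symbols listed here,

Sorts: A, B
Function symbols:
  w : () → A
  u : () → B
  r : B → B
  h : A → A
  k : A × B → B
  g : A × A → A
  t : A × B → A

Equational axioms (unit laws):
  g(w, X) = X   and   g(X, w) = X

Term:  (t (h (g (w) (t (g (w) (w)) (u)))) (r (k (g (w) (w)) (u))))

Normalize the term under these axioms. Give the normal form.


1. (t (h (g (w) (t (g (w) (w)) (u)))) (r (k (g (w) (w)) (u))))  →  (t (h (t (g (w) (w)) (u))) (r (k (g (w) (w)) (u))))
2. (t (h (t (g (w) (w)) (u))) (r (k (g (w) (w)) (u))))  →  (t (h (t (w) (u))) (r (k (g (w) (w)) (u))))
3. (t (h (t (w) (u))) (r (k (g (w) (w)) (u))))  →  (t (h (t (w) (u))) (r (k (w) (u))))

normal form = (t (h (t (w) (u))) (r (k (w) (u))))


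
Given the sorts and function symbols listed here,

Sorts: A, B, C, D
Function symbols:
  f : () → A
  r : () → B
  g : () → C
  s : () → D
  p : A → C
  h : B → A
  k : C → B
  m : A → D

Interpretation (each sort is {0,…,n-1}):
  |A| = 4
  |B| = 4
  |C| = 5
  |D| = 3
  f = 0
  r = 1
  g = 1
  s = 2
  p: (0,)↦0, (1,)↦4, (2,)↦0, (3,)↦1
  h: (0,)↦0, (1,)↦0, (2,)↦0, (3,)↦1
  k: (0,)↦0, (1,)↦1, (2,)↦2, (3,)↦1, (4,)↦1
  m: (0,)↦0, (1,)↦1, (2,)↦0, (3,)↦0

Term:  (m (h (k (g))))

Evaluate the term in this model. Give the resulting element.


value = 0

  g = 1
  (k (g)) = k(1,) = 1
  (h (k (g))) = h(1,) = 0
  (m (h (k (g)))) = m(0,) = 0


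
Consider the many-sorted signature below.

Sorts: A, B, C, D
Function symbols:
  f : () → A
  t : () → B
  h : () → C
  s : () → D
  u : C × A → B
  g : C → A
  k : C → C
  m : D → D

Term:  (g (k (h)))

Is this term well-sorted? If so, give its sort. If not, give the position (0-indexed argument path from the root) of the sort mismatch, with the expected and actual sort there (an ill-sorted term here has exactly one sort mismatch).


well-sorted; sort = A

    (h) : C
  (k (h)) : C
(g (k (h))) : A


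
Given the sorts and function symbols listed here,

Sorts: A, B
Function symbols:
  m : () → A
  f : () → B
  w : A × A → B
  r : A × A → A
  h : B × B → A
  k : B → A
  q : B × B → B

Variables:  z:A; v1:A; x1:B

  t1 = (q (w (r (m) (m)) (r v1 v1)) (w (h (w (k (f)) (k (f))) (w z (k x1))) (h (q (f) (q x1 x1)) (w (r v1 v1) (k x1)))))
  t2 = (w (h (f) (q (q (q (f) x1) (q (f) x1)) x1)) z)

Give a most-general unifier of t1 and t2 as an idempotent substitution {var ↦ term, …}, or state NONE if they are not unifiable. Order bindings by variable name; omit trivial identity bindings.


head clash or occurs-check failure — not unifiable

NONE (not unifiable)


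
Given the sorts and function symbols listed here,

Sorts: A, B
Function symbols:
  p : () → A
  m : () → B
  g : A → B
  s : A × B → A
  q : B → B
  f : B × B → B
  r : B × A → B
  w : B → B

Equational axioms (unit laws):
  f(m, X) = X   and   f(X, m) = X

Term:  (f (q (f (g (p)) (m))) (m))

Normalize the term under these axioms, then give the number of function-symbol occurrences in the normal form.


1. (f (q (f (g (p)) (m))) (m))  →  (q (f (g (p)) (m)))
2. (q (f (g (p)) (m)))  →  (q (g (p)))
normal form: (q (g (p)))

size = 3


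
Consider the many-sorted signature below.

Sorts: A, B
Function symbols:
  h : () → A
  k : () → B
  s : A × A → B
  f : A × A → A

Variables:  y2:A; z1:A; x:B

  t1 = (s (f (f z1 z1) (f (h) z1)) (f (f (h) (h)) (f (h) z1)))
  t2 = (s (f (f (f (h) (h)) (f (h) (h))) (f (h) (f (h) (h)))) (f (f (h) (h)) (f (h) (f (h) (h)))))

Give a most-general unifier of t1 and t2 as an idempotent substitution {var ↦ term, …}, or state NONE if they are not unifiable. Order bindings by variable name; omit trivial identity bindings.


{z1 ↦ (f (h) (h))}


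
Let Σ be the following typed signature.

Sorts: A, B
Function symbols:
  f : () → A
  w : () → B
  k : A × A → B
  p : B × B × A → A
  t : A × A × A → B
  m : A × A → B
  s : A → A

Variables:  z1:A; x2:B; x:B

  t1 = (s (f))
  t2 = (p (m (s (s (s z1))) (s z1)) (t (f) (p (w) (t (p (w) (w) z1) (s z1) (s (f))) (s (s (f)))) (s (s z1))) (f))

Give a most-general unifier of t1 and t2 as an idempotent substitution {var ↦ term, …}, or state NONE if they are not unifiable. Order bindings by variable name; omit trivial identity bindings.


head clash or occurs-check failure — not unifiable

NONE (not unifiable)


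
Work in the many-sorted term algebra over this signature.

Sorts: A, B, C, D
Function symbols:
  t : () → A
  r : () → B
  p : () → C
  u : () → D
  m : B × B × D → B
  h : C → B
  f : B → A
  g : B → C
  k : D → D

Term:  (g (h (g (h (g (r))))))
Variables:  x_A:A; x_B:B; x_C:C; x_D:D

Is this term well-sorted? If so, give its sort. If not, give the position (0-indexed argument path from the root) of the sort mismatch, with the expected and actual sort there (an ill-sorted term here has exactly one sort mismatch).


          (r) : B
        (g (r)) : C
      (h (g (r))) : B
    (g (h (g (r)))) : C
  (h (g (h (g (r))))) : B
(g (h (g (h (g (r)))))) : C

well-sorted; sort = C


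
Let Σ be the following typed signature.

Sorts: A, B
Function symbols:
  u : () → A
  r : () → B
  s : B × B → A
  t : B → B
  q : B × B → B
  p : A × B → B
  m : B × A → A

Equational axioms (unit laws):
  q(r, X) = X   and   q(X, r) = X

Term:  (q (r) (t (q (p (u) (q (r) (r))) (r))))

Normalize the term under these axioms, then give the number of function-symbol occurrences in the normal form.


1. (q (r) (t (q (p (u) (q (r) (r))) (r))))  →  (t (q (p (u) (q (r) (r))) (r)))
2. (t (q (p (u) (q (r) (r))) (r)))  →  (t (p (u) (q (r) (r))))
3. (t (p (u) (q (r) (r))))  →  (t (p (u) (r)))
normal form: (t (p (u) (r)))

size = 4


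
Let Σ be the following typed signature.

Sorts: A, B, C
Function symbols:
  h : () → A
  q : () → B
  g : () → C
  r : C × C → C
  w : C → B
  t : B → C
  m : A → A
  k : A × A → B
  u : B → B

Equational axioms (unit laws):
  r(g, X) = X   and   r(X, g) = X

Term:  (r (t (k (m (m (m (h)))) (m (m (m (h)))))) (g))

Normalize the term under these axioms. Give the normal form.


normal form = (t (k (m (m (m (h)))) (m (m (m (h))))))

1. (r (t (k (m (m (m (h)))) (m (m (m (h)))))) (g))  →  (t (k (m (m (m (h)))) (m (m (m (h))))))


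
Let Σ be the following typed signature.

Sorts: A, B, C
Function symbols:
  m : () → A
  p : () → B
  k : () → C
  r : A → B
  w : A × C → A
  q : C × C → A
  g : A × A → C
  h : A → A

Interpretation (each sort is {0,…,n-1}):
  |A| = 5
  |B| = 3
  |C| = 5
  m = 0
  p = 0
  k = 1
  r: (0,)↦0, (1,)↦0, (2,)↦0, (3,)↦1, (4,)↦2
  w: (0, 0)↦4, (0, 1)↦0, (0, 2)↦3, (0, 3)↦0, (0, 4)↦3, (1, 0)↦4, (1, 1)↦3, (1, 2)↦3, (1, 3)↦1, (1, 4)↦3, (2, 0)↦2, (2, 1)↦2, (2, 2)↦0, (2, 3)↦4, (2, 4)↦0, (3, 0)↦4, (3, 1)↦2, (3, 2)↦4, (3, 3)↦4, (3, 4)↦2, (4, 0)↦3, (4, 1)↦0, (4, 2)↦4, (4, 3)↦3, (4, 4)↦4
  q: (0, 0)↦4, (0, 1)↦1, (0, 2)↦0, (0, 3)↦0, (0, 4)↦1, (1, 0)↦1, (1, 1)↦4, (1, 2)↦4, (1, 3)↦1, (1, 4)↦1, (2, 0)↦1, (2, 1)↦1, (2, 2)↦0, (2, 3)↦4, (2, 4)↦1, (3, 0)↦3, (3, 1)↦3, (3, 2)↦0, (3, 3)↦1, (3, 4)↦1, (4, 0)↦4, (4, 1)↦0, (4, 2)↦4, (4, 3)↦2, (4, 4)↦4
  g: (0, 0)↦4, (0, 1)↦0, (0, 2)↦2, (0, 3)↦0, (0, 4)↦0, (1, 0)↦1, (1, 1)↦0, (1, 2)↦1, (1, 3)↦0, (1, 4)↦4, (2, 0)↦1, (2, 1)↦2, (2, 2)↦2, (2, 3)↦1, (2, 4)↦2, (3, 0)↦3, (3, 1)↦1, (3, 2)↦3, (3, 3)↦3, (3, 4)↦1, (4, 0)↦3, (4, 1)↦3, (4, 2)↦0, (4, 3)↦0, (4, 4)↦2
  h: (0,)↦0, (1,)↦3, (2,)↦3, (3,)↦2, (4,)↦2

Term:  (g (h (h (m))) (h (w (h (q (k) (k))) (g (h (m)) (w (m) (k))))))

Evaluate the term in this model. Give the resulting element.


value = 4

  m = 0
  (h (m)) = h(0,) = 0
  (h (h (m))) = h(0,) = 0
  k = 1
  k = 1
  (q (k) (k)) = q(1, 1) = 4
  (h (q (k) (k))) = h(4,) = 2
  m = 0
  (h (m)) = h(0,) = 0
  m = 0
  k = 1
  (w (m) (k)) = w(0, 1) = 0
  (g (h (m)) (w (m) (k))) = g(0, 0) = 4
  (w (h (q (k) (k))) (g (h (m)) (w (m) (k)))) = w(2, 4) = 0
  (h (w (h (q (k) (k))) (g (h (m)) (w (m) (k))))) = h(0,) = 0
  (g (h (h (m))) (h (w (h (q (k) (k))) (g (h (m)) (w (m) (k)))))) = g(0, 0) = 4


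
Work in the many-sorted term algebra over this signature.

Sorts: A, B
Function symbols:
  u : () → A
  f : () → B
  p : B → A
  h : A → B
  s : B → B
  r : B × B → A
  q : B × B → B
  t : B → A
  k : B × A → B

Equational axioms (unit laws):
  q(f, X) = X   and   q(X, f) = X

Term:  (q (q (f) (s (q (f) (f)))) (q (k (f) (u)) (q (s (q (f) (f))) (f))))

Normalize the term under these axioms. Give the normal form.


1. (q (q (f) (s (q (f) (f)))) (q (k (f) (u)) (q (s (q (f) (f))) (f))))  →  (q (s (q (f) (f))) (q (k (f) (u)) (q (s (q (f) (f))) (f))))
2. (q (s (q (f) (f))) (q (k (f) (u)) (q (s (q (f) (f))) (f))))  →  (q (s (f)) (q (k (f) (u)) (q (s (q (f) (f))) (f))))
3. (q (s (f)) (q (k (f) (u)) (q (s (q (f) (f))) (f))))  →  (q (s (f)) (q (k (f) (u)) (s (q (f) (f)))))
4. (q (s (f)) (q (k (f) (u)) (s (q (f) (f)))))  →  (q (s (f)) (q (k (f) (u)) (s (f))))

normal form = (q (s (f)) (q (k (f) (u)) (s (f))))


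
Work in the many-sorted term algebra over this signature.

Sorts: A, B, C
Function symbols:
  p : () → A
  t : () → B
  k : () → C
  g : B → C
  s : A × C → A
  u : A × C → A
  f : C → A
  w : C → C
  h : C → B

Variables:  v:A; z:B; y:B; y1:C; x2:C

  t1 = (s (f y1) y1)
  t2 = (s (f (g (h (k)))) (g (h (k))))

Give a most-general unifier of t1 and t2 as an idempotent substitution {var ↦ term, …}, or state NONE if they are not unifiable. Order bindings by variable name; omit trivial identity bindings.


{y1 ↦ (g (h (k)))}


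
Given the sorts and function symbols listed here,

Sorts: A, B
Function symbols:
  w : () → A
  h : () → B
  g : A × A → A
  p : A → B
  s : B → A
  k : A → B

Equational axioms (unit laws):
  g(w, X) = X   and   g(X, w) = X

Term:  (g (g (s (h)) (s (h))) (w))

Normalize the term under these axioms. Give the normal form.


1. (g (g (s (h)) (s (h))) (w))  →  (g (s (h)) (s (h)))

normal form = (g (s (h)) (s (h)))


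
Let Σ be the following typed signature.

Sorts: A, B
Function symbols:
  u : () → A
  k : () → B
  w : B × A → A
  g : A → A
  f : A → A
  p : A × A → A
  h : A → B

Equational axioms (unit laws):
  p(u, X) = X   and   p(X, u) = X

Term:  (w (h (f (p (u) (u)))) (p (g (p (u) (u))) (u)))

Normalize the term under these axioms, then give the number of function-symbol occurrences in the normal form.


1. (w (h (f (p (u) (u)))) (p (g (p (u) (u))) (u)))  →  (w (h (f (u))) (p (g (p (u) (u))) (u)))
2. (w (h (f (u))) (p (g (p (u) (u))) (u)))  →  (w (h (f (u))) (g (p (u) (u))))
3. (w (h (f (u))) (g (p (u) (u))))  →  (w (h (f (u))) (g (u)))
normal form: (w (h (f (u))) (g (u)))

size = 6


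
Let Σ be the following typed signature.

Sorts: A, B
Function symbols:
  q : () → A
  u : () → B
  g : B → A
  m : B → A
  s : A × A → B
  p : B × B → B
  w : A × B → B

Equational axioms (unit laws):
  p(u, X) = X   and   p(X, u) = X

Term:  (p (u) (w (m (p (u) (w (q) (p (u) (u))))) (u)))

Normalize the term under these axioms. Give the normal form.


normal form = (w (m (w (q) (u))) (u))

1. (p (u) (w (m (p (u) (w (q) (p (u) (u))))) (u)))  →  (w (m (p (u) (w (q) (p (u) (u))))) (u))
2. (w (m (p (u) (w (q) (p (u) (u))))) (u))  →  (w (m (w (q) (p (u) (u)))) (u))
3. (w (m (w (q) (p (u) (u)))) (u))  →  (w (m (w (q) (u))) (u))


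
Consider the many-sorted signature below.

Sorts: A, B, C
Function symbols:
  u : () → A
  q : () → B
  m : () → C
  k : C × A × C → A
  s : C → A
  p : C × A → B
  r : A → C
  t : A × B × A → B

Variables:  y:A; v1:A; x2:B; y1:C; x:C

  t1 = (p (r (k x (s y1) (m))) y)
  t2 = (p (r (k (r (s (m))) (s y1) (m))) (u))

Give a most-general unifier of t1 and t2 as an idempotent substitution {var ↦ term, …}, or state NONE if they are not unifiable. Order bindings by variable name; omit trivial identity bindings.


{x ↦ (r (s (m))), y ↦ (u)}


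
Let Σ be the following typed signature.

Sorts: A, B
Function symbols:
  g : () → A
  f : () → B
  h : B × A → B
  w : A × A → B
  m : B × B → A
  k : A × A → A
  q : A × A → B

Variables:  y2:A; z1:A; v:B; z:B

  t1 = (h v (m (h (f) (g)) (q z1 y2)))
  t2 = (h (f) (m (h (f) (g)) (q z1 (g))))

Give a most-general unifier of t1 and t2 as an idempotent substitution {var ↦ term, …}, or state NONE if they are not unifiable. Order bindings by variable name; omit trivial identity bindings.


{v ↦ (f), y2 ↦ (g)}


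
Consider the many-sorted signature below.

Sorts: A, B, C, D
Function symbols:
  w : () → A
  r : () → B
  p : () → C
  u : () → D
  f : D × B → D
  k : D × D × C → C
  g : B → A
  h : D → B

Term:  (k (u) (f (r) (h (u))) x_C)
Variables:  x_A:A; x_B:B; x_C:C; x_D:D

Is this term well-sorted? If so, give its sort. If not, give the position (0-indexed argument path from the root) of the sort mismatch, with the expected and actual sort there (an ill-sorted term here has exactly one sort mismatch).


  (u) : D
    (r) : B
      (u) : D
    (h (u)) : B
  (f (r) (h (u))) : ✗ arg 0 at [1, 0] has sort B, expected D
  x_C : C

ill-sorted at position [1, 0]: expected D, got B


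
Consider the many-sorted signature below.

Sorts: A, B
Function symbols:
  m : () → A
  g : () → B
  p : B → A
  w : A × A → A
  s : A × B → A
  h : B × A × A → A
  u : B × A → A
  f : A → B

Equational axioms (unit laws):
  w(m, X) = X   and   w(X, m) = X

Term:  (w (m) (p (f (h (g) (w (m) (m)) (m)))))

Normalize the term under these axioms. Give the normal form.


normal form = (p (f (h (g) (m) (m))))

1. (w (m) (p (f (h (g) (w (m) (m)) (m)))))  →  (p (f (h (g) (w (m) (m)) (m))))
2. (p (f (h (g) (w (m) (m)) (m))))  →  (p (f (h (g) (m) (m))))


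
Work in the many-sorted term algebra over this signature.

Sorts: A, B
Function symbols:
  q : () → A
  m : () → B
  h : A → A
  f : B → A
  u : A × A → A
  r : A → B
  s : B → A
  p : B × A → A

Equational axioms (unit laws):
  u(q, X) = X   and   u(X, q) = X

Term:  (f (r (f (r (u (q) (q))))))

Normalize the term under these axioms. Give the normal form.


1. (f (r (f (r (u (q) (q))))))  →  (f (r (f (r (q)))))

normal form = (f (r (f (r (q)))))


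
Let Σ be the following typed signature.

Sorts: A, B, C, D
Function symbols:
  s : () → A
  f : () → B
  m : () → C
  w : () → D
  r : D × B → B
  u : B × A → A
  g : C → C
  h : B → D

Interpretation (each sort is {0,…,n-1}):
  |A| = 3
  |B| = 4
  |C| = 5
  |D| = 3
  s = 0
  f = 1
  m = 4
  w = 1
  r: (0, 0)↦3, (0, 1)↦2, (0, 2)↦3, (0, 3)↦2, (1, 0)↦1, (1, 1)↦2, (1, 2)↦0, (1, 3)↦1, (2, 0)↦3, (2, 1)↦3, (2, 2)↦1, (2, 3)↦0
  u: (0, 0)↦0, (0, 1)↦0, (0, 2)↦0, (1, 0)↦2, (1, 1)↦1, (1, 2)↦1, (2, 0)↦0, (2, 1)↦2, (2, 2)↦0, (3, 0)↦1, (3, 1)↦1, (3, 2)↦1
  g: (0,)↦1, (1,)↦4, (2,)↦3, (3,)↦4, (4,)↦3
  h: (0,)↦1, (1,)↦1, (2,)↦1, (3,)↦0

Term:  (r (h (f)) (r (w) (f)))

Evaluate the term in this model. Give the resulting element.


value = 0

  f = 1
  (h (f)) = h(1,) = 1
  w = 1
  f = 1
  (r (w) (f)) = r(1, 1) = 2
  (r (h (f)) (r (w) (f))) = r(1, 2) = 0


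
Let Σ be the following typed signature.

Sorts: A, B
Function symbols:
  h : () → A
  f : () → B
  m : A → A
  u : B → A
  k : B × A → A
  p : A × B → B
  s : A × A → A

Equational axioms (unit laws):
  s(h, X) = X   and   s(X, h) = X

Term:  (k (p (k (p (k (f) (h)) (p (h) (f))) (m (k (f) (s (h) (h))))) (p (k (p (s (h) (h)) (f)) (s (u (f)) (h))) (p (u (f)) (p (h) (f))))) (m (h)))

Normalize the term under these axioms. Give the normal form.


1. (k (p (k (p (k (f) (h)) (p (h) (f))) (m (k (f) (s (h) (h))))) (p (k (p (s (h) (h)) (f)) (s (u (f)) (h))) (p (u (f)) (p (h) (f))))) (m (h)))  →  (k (p (k (p (k (f) (h)) (p (h) (f))) (m (k (f) (h)))) (p (k (p (s (h) (h)) (f)) (s (u (f)) (h))) (p (u (f)) (p (h) (f))))) (m (h)))
2. (k (p (k (p (k (f) (h)) (p (h) (f))) (m (k (f) (h)))) (p (k (p (s (h) (h)) (f)) (s (u (f)) (h))) (p (u (f)) (p (h) (f))))) (m (h)))  →  (k (p (k (p (k (f) (h)) (p (h) (f))) (m (k (f) (h)))) (p (k (p (h) (f)) (s (u (f)) (h))) (p (u (f)) (p (h) (f))))) (m (h)))
3. (k (p (k (p (k (f) (h)) (p (h) (f))) (m (k (f) (h)))) (p (k (p (h) (f)) (s (u (f)) (h))) (p (u (f)) (p (h) (f))))) (m (h)))  →  (k (p (k (p (k (f) (h)) (p (h) (f))) (m (k (f) (h)))) (p (k (p (h) (f)) (u (f))) (p (u (f)) (p (h) (f))))) (m (h)))

normal form = (k (p (k (p (k (f) (h)) (p (h) (f))) (m (k (f) (h)))) (p (k (p (h) (f)) (u (f))) (p (u (f)) (p (h) (f))))) (m (h)))


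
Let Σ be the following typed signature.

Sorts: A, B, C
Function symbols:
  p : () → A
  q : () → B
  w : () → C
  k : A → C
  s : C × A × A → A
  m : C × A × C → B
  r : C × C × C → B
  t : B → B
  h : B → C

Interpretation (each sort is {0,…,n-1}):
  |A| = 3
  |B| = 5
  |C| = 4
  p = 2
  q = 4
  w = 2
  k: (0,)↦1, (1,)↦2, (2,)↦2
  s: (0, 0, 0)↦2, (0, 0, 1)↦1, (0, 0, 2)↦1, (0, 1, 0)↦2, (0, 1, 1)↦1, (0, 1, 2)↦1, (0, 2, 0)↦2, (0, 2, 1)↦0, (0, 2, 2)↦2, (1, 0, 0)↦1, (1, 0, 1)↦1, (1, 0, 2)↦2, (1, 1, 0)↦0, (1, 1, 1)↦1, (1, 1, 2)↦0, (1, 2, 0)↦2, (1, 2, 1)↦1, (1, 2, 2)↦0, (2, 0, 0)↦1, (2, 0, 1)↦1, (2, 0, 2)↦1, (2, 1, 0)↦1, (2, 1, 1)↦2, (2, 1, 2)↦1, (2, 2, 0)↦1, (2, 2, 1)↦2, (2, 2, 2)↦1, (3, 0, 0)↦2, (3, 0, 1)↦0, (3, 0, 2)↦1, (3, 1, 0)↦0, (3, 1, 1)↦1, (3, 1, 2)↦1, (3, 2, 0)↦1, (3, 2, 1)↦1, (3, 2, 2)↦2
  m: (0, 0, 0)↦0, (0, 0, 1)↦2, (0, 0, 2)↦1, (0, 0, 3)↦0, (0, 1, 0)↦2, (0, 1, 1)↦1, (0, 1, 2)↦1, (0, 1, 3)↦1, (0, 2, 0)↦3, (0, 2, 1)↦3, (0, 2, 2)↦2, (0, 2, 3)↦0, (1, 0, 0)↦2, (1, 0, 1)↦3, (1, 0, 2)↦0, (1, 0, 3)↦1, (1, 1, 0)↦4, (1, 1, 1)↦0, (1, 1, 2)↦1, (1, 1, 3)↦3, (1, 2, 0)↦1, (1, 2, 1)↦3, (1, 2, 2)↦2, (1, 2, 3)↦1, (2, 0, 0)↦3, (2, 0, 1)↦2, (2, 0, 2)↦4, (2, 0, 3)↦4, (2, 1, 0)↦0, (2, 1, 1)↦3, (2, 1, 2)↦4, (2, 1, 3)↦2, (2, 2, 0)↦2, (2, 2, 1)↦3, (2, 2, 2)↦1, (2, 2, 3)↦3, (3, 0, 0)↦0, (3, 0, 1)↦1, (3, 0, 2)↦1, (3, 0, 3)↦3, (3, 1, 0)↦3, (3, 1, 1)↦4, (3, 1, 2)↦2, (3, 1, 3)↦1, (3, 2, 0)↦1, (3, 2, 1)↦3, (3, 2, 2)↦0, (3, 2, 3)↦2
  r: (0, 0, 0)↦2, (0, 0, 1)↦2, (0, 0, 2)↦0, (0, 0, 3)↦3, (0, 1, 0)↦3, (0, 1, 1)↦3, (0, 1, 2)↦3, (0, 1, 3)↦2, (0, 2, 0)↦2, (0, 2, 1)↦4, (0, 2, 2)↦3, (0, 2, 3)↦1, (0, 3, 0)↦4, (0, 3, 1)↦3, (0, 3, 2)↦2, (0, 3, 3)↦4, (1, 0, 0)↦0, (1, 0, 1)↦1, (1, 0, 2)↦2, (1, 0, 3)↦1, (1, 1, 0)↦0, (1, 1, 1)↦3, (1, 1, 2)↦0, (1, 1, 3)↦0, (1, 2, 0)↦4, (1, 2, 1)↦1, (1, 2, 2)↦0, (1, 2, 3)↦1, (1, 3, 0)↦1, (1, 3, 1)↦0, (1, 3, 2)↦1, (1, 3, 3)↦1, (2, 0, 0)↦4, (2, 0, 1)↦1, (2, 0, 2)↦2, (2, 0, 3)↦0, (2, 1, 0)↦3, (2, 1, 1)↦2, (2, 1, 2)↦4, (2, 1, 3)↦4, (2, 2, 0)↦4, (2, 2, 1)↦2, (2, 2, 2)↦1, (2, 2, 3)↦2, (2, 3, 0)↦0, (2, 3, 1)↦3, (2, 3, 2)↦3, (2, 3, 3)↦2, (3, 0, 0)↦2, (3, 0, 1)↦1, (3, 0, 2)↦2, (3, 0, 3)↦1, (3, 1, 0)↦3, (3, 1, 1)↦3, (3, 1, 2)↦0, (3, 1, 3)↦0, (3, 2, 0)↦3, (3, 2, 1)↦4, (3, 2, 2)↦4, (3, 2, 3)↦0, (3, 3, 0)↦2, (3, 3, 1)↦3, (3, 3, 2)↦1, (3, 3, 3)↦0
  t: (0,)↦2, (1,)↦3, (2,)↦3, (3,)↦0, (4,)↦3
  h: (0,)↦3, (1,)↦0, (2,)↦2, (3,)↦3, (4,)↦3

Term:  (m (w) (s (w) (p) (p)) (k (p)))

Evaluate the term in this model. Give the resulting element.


  w = 2
  w = 2
  p = 2
  p = 2
  (s (w) (p) (p)) = s(2, 2, 2) = 1
  p = 2
  (k (p)) = k(2,) = 2
  (m (w) (s (w) (p) (p)) (k (p))) = m(2, 1, 2) = 4

value = 4


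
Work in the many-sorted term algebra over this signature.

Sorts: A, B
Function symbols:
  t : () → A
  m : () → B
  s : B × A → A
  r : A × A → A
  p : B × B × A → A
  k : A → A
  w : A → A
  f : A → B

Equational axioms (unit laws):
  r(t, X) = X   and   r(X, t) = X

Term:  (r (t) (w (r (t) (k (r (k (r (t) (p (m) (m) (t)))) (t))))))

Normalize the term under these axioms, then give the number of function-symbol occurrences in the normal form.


1. (r (t) (w (r (t) (k (r (k (r (t) (p (m) (m) (t)))) (t))))))  →  (w (r (t) (k (r (k (r (t) (p (m) (m) (t)))) (t)))))
2. (w (r (t) (k (r (k (r (t) (p (m) (m) (t)))) (t)))))  →  (w (k (r (k (r (t) (p (m) (m) (t)))) (t))))
3. (w (k (r (k (r (t) (p (m) (m) (t)))) (t))))  →  (w (k (k (r (t) (p (m) (m) (t))))))
4. (w (k (k (r (t) (p (m) (m) (t))))))  →  (w (k (k (p (m) (m) (t)))))
normal form: (w (k (k (p (m) (m) (t)))))

size = 7


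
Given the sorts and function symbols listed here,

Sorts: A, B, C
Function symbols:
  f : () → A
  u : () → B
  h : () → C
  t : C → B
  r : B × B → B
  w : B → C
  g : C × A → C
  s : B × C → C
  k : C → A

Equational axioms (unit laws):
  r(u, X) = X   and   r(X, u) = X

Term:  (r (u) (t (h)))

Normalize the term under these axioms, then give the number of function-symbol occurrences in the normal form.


1. (r (u) (t (h)))  →  (t (h))
normal form: (t (h))

size = 2


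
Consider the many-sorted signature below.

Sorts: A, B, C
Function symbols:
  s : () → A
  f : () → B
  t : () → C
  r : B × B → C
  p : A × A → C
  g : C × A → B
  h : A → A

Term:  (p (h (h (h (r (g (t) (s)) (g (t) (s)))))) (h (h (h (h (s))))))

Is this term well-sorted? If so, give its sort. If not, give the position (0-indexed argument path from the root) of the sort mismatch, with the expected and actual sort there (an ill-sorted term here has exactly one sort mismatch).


ill-sorted at position [0, 0, 0, 0]: expected A, got C

            (t) : C
            (s) : A
          (g (t) (s)) : B
            (t) : C
            (s) : A
          (g (t) (s)) : B
        (r (g (t) (s)) (g (t) (s))) : C
      (h (r (g (t) (s)) (g (t) (s)))) : ✗ arg 0 at [0, 0, 0, 0] has sort C, expected A
          (s) : A
        (h (s)) : A
      (h (h (s))) : A
    (h (h (h (s)))) : A
  (h (h (h (h (s))))) : A


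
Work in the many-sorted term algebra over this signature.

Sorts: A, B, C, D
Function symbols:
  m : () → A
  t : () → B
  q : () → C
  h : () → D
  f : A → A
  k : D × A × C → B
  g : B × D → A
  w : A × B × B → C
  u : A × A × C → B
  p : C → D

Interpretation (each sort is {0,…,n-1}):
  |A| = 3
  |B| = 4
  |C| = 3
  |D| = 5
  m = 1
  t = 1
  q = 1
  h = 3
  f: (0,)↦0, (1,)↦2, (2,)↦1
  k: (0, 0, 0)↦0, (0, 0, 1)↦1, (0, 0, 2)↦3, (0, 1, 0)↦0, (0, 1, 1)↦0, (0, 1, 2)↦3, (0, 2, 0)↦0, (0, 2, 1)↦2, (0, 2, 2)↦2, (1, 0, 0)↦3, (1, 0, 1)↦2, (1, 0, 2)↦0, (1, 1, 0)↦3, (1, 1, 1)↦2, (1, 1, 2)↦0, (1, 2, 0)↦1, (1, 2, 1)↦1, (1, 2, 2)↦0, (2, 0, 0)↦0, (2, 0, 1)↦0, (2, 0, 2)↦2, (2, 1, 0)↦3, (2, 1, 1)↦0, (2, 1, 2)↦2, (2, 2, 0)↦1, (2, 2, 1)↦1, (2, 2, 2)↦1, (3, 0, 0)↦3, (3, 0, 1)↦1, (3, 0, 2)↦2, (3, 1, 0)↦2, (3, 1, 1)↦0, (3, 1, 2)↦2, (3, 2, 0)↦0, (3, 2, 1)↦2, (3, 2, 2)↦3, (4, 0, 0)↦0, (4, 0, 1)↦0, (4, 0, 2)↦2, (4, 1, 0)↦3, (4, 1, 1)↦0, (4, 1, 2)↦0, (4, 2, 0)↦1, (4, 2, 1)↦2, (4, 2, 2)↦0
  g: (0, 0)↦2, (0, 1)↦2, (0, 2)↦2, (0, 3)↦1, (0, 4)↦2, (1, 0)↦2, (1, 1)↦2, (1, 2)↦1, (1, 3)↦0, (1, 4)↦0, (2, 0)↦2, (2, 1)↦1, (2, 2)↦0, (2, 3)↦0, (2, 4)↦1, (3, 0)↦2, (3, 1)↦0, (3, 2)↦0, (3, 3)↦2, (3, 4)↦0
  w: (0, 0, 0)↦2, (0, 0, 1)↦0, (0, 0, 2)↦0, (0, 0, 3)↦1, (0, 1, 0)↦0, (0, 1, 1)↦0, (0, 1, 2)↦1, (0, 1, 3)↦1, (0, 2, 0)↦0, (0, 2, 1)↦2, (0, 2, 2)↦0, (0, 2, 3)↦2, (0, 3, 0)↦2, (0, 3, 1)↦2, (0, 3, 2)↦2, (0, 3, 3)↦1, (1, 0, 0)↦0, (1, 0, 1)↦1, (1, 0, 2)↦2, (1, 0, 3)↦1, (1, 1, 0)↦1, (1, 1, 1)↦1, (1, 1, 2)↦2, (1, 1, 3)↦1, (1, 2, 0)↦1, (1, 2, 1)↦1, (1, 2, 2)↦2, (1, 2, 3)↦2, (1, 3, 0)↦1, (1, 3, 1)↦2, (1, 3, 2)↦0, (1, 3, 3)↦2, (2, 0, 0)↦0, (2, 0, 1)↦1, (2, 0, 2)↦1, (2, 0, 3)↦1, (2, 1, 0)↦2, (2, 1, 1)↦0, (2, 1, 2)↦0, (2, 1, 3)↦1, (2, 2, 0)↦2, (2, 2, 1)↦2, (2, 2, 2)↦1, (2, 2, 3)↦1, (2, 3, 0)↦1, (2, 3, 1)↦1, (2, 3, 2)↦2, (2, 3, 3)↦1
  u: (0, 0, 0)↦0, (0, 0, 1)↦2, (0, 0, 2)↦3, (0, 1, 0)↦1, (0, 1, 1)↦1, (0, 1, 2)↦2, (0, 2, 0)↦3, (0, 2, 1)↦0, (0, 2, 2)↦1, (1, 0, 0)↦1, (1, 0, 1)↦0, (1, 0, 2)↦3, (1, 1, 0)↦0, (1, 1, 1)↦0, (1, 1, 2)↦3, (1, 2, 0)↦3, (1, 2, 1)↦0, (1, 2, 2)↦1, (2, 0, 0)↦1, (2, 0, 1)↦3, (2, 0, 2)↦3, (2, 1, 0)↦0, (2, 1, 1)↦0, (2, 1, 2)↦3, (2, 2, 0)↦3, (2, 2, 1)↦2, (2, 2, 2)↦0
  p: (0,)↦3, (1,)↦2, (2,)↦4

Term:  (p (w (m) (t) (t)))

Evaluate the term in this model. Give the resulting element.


  m = 1
  t = 1
  t = 1
  (w (m) (t) (t)) = w(1, 1, 1) = 1
  (p (w (m) (t) (t))) = p(1,) = 2

value = 2


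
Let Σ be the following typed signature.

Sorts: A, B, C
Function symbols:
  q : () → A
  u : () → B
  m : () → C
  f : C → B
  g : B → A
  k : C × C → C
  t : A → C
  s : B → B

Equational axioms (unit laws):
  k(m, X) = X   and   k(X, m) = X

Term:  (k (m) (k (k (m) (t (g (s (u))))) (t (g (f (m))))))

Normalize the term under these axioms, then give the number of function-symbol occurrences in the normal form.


size = 9

1. (k (m) (k (k (m) (t (g (s (u))))) (t (g (f (m))))))  →  (k (k (m) (t (g (s (u))))) (t (g (f (m)))))
2. (k (k (m) (t (g (s (u))))) (t (g (f (m)))))  →  (k (t (g (s (u)))) (t (g (f (m)))))
normal form: (k (t (g (s (u)))) (t (g (f (m)))))


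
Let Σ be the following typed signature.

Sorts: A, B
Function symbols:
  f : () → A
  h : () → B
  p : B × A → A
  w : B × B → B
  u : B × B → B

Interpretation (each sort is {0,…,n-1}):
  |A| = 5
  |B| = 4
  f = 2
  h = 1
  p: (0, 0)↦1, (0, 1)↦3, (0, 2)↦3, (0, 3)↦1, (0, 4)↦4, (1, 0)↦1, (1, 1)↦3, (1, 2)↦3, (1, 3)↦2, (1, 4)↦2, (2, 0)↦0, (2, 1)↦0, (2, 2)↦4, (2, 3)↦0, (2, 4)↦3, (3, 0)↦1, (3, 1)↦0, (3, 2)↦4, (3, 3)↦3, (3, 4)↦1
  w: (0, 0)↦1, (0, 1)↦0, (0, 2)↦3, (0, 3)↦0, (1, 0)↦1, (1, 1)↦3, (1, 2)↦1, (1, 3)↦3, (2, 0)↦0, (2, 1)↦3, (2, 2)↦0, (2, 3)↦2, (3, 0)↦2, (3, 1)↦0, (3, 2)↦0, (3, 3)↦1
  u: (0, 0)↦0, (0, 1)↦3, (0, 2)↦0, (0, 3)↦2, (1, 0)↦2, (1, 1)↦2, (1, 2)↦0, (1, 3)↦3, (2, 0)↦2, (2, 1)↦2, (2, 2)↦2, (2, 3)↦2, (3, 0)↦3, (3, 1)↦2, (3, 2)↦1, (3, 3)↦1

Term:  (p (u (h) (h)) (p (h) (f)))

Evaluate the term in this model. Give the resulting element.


  h = 1
  h = 1
  (u (h) (h)) = u(1, 1) = 2
  h = 1
  f = 2
  (p (h) (f)) = p(1, 2) = 3
  (p (u (h) (h)) (p (h) (f))) = p(2, 3) = 0

value = 0


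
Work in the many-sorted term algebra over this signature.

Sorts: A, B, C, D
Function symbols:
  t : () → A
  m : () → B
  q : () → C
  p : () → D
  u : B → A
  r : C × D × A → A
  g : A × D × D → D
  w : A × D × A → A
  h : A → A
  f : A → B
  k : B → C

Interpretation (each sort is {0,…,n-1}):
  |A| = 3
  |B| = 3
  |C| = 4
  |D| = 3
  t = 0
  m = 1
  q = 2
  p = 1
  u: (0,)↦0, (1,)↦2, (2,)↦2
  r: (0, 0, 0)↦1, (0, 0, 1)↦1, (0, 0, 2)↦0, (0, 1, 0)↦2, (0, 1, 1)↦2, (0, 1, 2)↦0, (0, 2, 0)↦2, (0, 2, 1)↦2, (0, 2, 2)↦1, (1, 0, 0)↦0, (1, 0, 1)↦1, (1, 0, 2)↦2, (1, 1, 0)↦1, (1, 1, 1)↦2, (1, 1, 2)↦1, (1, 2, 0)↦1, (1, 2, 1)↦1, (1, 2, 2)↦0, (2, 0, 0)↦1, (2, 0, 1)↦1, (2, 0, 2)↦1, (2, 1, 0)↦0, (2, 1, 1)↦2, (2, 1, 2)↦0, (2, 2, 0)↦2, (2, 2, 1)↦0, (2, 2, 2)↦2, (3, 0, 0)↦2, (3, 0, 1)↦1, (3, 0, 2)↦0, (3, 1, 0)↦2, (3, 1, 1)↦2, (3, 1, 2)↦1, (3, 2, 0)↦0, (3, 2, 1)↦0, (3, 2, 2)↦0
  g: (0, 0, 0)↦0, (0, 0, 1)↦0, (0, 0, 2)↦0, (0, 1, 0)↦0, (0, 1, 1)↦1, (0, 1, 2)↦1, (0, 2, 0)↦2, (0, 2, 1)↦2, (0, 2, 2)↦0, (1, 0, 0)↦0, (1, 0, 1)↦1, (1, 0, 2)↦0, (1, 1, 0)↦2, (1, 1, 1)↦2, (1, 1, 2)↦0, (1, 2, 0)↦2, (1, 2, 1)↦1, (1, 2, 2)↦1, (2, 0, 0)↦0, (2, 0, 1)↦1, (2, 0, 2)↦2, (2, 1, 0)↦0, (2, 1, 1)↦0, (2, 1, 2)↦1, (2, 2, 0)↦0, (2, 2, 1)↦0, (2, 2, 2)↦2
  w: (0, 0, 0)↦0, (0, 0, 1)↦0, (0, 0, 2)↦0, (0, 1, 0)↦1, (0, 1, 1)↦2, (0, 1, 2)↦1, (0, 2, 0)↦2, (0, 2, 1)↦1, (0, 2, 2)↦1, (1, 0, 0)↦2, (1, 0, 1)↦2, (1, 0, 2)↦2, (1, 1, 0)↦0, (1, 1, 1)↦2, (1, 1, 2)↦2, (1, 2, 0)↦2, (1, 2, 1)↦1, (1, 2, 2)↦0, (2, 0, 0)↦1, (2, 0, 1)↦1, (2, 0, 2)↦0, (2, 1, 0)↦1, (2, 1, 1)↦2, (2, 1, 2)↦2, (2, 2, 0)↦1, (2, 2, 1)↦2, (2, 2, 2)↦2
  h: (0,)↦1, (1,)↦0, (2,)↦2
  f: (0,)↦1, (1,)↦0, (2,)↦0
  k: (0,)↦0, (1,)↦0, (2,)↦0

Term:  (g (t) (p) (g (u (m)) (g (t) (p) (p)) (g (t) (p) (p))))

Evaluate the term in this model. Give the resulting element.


value = 0

  t = 0
  p = 1
  m = 1
  (u (m)) = u(1,) = 2
  t = 0
  p = 1
  p = 1
  (g (t) (p) (p)) = g(0, 1, 1) = 1
  t = 0
  p = 1
  p = 1
  (g (t) (p) (p)) = g(0, 1, 1) = 1
  (g (u (m)) (g (t) (p) (p)) (g (t) (p) (p))) = g(2, 1, 1) = 0
  (g (t) (p) (g (u (m)) (g (t) (p) (p)) (g (t) (p) (p)))) = g(0, 1, 0) = 0


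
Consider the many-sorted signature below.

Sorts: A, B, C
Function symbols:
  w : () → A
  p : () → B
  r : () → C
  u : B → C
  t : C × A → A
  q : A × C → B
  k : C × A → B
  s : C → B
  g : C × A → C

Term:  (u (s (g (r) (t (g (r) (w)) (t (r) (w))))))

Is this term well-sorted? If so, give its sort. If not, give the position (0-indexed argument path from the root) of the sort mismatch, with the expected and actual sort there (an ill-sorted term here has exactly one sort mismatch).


      (r) : C
          (r) : C
          (w) : A
        (g (r) (w)) : C
          (r) : C
          (w) : A
        (t (r) (w)) : A
      (t (g (r) (w)) (t (r) (w))) : A
    (g (r) (t (g (r) (w)) (t (r) (w)))) : C
  (s (g (r) (t (g (r) (w)) (t (r) (w))))) : B
(u (s (g (r) (t (g (r) (w)) (t (r) (w)))))) : C

well-sorted; sort = C


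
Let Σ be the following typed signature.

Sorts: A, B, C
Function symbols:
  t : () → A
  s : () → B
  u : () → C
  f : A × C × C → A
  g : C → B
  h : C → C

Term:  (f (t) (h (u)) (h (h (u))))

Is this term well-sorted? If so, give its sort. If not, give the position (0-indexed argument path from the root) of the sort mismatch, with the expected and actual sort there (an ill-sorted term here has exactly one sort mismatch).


  (t) : A
    (u) : C
  (h (u)) : C
      (u) : C
    (h (u)) : C
  (h (h (u))) : C
(f (t) (h (u)) (h (h (u)))) : A

well-sorted; sort = A


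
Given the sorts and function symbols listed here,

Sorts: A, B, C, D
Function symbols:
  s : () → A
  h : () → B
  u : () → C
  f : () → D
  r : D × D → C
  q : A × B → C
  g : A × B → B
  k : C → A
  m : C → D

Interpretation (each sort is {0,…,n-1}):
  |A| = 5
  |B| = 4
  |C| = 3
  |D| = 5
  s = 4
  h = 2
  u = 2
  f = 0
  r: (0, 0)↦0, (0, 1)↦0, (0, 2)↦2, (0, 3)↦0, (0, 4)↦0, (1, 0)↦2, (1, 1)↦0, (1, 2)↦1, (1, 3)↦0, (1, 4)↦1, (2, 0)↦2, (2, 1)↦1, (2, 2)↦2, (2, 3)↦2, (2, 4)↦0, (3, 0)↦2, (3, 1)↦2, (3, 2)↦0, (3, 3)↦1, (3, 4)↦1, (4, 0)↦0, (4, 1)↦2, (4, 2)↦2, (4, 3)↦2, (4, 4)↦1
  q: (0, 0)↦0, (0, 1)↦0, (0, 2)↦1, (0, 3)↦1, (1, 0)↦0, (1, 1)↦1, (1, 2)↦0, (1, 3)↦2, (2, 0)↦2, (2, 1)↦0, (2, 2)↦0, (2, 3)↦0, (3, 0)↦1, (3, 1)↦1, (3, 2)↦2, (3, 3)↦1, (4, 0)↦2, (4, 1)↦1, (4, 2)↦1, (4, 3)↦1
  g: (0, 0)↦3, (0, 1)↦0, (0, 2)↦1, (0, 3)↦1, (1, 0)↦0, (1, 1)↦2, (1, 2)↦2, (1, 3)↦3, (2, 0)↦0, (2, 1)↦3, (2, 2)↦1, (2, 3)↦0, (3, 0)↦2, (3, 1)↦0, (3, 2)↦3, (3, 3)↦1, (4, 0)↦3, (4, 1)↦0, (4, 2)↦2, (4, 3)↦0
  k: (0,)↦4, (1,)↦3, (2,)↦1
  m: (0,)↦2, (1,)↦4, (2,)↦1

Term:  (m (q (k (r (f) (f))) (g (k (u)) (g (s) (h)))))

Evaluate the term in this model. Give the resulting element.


value = 4

  f = 0
  f = 0
  (r (f) (f)) = r(0, 0) = 0
  (k (r (f) (f))) = k(0,) = 4
  u = 2
  (k (u)) = k(2,) = 1
  s = 4
  h = 2
  (g (s) (h)) = g(4, 2) = 2
  (g (k (u)) (g (s) (h))) = g(1, 2) = 2
  (q (k (r (f) (f))) (g (k (u)) (g (s) (h)))) = q(4, 2) = 1
  (m (q (k (r (f) (f))) (g (k (u)) (g (s) (h))))) = m(1,) = 4


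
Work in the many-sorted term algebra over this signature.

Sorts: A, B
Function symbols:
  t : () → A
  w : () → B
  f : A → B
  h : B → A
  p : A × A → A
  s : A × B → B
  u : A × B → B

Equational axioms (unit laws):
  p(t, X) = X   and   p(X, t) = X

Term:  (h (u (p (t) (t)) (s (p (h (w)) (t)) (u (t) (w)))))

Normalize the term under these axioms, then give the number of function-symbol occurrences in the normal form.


1. (h (u (p (t) (t)) (s (p (h (w)) (t)) (u (t) (w)))))  →  (h (u (t) (s (p (h (w)) (t)) (u (t) (w)))))
2. (h (u (t) (s (p (h (w)) (t)) (u (t) (w)))))  →  (h (u (t) (s (h (w)) (u (t) (w)))))
normal form: (h (u (t) (s (h (w)) (u (t) (w)))))

size = 9


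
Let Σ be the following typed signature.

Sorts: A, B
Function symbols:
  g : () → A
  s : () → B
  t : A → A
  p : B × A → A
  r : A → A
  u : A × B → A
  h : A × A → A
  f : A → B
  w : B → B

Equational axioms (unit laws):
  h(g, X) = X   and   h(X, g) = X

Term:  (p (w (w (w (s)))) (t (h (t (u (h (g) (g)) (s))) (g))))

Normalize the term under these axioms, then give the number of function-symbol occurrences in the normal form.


1. (p (w (w (w (s)))) (t (h (t (u (h (g) (g)) (s))) (g))))  →  (p (w (w (w (s)))) (t (t (u (h (g) (g)) (s)))))
2. (p (w (w (w (s)))) (t (t (u (h (g) (g)) (s)))))  →  (p (w (w (w (s)))) (t (t (u (g) (s)))))
normal form: (p (w (w (w (s)))) (t (t (u (g) (s)))))

size = 10
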